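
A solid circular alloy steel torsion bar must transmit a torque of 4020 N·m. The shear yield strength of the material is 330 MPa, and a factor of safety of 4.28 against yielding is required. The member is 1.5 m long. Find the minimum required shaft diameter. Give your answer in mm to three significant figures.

d = 64.3 mm

Allowable shear stress τ_allow = 330/4.28 = 77.10 MPa.
For a solid shaft τ = 16T/(πd³), so d³ = 16T/(π τ_allow) = 16×4020000/(π×77.10) = 265500 mm³.
d = (265500)^(1/3) = 64.27 mm.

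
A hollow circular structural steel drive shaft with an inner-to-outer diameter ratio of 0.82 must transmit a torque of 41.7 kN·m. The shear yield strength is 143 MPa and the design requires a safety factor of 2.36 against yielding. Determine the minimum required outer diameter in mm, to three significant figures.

τ_allow = 143/2.36 = 60.59 MPa.
For a hollow shaft τ = 16T/[πd_o³(1−k⁴)] with k = 0.82, so 1−k⁴ = 0.5479.
d_o³ = 16T/[π τ_allow (1−k⁴)] = 16×4.1700×10^7/(π×60.59×0.5479) = 6.397×10^6 mm³.
d_o = 185.6 mm.

d_o = 186 mm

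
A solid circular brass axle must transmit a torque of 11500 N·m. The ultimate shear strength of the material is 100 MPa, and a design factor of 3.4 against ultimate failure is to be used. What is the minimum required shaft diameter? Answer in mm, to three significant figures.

Allowable shear stress τ_allow = 100/3.4 = 29.41 MPa.
For a solid shaft τ = 16T/(πd³), so d³ = 16T/(π τ_allow) = 16×1.1500×10^7/(π×29.41) = 1.991×10^6 mm³.
d = (1.991×10^6)^(1/3) = 125.8 mm.

d = 126 mm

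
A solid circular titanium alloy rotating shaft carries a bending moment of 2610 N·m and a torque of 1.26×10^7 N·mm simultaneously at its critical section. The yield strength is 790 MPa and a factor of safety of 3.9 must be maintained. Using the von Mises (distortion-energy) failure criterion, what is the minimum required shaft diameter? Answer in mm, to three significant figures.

σ_allow = σ_y/n = 790/3.9 = 202.6 MPa.
For a solid shaft σ_b = 32M/(πd³) and τ = 16T/(πd³), so the von Mises stress is σ' = (16/πd³)·√(4M²+3T²).
√(4M²+3T²) = √(4×(2.610×10^6)² + 3×(1.260×10^7)²) = 2.244×10^7 N·mm.
d³ = 16×2.244×10^7/(π×202.6) = 564200 mm³.
d = 82.63 mm.

d = 82.6 mm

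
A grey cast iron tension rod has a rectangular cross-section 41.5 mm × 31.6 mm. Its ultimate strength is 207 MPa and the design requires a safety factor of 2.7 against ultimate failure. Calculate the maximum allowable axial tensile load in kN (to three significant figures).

σ_allow = 207/2.7 = 76.67 MPa.
A = 41.5×31.6 = 1311 mm².
F_allow = σ_allow × A = 76.67×1311 = 100500 N.

F_allow = 101 kN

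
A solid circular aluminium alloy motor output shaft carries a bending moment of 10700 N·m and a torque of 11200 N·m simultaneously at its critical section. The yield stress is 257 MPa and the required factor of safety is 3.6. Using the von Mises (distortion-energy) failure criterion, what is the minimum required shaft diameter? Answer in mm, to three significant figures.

d = 127 mm

σ_allow = σ_y/n = 257/3.6 = 71.39 MPa.
For a solid shaft σ_b = 32M/(πd³) and τ = 16T/(πd³), so the von Mises stress is σ' = (16/πd³)·√(4M²+3T²).
√(4M²+3T²) = √(4×(1.070×10^7)² + 3×(1.120×10^7)²) = 2.888×10^7 N·mm.
d³ = 16×2.888×10^7/(π×71.39) = 2.061×10^6 mm³.
d = 127.3 mm.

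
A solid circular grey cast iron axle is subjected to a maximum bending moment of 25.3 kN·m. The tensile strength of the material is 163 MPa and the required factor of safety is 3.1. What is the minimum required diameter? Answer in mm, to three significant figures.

d = 170 mm

σ_allow = 163/3.1 = 52.58 MPa.
For a solid circular section σ = 32M/(πd³), so d³ = 32M/(π σ_allow) = 32×2.5300×10^7/(π×52.58) = 4.901×10^6 mm³.
d = 169.9 mm.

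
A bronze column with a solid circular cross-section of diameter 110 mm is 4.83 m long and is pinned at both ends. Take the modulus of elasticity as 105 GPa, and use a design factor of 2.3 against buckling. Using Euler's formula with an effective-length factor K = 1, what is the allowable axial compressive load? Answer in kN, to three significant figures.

I = πd⁴/64 = π×110⁴/64 = 7.187×10^6 mm⁴.
Effective length L_e = KL = 1×4.83 m = 4830 mm.
Euler critical load P_cr = π²EI/L_e² = π²×105000×7.187×10^6/4830² = 319300 N.
P_allow = P_cr/n = 319300/2.3 = 138800 N.

P_allow = 139 kN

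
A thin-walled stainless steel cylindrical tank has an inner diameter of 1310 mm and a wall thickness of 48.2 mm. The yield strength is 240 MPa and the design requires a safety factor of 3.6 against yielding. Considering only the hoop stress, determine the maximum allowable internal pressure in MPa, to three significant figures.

σ_allow = 240/3.6 = 66.67 MPa.
σ_h = pD/(2t) → p_allow = 2σ_allow t/D = 2×66.67×48.2/1310 = 4.906 MPa.

p_allow = 4.91 MPa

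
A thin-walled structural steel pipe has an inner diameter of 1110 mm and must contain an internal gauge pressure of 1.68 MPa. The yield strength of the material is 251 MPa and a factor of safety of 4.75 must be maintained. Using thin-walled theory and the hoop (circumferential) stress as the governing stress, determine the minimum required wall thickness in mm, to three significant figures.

t = 17.6 mm

σ_allow = 251/4.75 = 52.84 MPa.
Hoop stress σ_h = pD/(2t), so t = pD/(2σ_allow) = 1.68×1110/(2×52.84) = 17.65 mm.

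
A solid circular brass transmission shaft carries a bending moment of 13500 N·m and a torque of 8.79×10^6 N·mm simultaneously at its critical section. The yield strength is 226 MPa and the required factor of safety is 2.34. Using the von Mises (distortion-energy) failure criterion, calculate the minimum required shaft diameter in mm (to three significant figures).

σ_allow = σ_y/n = 226/2.34 = 96.58 MPa.
For a solid shaft σ_b = 32M/(πd³) and τ = 16T/(πd³), so the von Mises stress is σ' = (16/πd³)·√(4M²+3T²).
√(4M²+3T²) = √(4×(1.350×10^7)² + 3×(8.790×10^6)²) = 3.100×10^7 N·mm.
d³ = 16×3.100×10^7/(π×96.58) = 1.635×10^6 mm³.
d = 117.8 mm.

d = 118 mm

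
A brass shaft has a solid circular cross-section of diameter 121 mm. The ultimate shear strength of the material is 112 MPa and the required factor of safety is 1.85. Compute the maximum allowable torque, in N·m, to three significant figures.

τ_allow = 112/1.85 = 60.54 MPa.
For a solid shaft T_allow = τ_allow·πd³/16; πd³/16 = π×121³/16 = 347800 mm³.
T_allow = 60.54×347800 = 2.106×10^7 N·mm = 21060 N·m.

T_allow = 21100 N·m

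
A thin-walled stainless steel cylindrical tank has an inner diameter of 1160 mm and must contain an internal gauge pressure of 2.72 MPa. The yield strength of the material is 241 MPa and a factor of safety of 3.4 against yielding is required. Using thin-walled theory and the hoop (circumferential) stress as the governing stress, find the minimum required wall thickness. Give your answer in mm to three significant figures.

t = 22.3 mm

σ_allow = 241/3.4 = 70.88 MPa.
Hoop stress σ_h = pD/(2t), so t = pD/(2σ_allow) = 2.72×1160/(2×70.88) = 22.26 mm.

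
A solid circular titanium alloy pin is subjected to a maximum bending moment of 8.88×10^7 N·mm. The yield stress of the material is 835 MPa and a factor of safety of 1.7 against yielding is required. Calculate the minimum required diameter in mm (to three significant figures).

d = 123 mm

σ_allow = 835/1.7 = 491.2 MPa.
For a solid circular section σ = 32M/(πd³), so d³ = 32M/(π σ_allow) = 32×8.8800×10^7/(π×491.2) = 1.842×10^6 mm³.
d = 122.6 mm.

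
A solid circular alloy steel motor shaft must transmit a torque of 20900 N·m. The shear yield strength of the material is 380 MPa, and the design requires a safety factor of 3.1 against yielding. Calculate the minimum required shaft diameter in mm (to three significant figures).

d = 95.4 mm

Allowable shear stress τ_allow = 380/3.1 = 122.6 MPa.
For a solid shaft τ = 16T/(πd³), so d³ = 16T/(π τ_allow) = 16×2.0900×10^7/(π×122.6) = 868300 mm³.
d = (868300)^(1/3) = 95.40 mm.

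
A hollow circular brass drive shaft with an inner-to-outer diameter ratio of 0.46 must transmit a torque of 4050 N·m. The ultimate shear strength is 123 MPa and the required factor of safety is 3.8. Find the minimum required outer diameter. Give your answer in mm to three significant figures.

τ_allow = 123/3.8 = 32.37 MPa.
For a hollow shaft τ = 16T/[πd_o³(1−k⁴)] with k = 0.46, so 1−k⁴ = 0.9552.
d_o³ = 16T/[π τ_allow (1−k⁴)] = 16×4050000/(π×32.37×0.9552) = 667100 mm³.
d_o = 87.38 mm.

d_o = 87.4 mm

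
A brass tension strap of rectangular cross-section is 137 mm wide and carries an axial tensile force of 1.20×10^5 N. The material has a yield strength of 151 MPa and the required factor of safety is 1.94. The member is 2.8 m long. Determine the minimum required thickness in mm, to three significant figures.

σ_allow = 151/1.94 = 77.84 MPa.
Required area A = F/σ_allow = 120000/77.84 = 1542 mm².
t = A/w = 1542/137 = 11.25 mm.

t = 11.3 mm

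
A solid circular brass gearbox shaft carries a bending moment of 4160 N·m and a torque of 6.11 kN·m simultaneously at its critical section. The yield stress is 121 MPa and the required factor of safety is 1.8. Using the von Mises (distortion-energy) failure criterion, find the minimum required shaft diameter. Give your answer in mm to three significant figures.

σ_allow = σ_y/n = 121/1.8 = 67.22 MPa.
For a solid shaft σ_b = 32M/(πd³) and τ = 16T/(πd³), so the von Mises stress is σ' = (16/πd³)·√(4M²+3T²).
√(4M²+3T²) = √(4×(4.160×10^6)² + 3×(6.110×10^6)²) = 1.346×10^7 N·mm.
d³ = 16×1.346×10^7/(π×67.22) = 1.020×10^6 mm³.
d = 100.7 mm.

d = 101 mm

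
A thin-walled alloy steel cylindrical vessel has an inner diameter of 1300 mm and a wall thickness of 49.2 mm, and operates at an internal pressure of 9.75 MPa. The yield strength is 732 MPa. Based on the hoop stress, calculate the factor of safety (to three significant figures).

σ_h = pD/(2t) = 9.75×1300/(2×49.2) = 128.8 MPa.
n = 732/128.8 = 5.683.

n = 5.68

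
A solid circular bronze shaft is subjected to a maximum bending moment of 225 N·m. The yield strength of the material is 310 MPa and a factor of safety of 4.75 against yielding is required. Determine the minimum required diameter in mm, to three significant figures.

σ_allow = 310/4.75 = 65.26 MPa.
For a solid circular section σ = 32M/(πd³), so d³ = 32M/(π σ_allow) = 32×225000/(π×65.26) = 35120 mm³.
d = 32.75 mm.

d = 32.7 mm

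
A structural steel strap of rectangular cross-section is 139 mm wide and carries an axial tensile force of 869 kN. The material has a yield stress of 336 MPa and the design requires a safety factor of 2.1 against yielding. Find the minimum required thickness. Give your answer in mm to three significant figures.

σ_allow = 336/2.1 = 160.0 MPa.
Required area A = F/σ_allow = 869000/160.0 = 5431 mm².
t = A/w = 5431/139 = 39.07 mm.

t = 39.1 mm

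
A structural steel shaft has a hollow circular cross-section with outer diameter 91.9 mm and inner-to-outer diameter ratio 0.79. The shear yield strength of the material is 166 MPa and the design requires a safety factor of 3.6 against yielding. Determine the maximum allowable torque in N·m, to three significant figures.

τ_allow = 166/3.6 = 46.11 MPa.
For a hollow shaft T_allow = τ_allow·πd_o³(1−k⁴)/16 with 1−k⁴ = 0.6105, so πd_o³(1−k⁴)/16 = 93040 mm³.
T_allow = 46.11×93040 = 4.290×10^6 N·mm = 4290 N·m.

T_allow = 4290 N·m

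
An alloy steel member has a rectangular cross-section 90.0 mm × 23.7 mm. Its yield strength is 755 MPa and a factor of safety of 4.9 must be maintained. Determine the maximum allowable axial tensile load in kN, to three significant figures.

F_allow = 329 kN

σ_allow = 755/4.9 = 154.1 MPa.
A = 90.0×23.7 = 2133 mm².
F_allow = σ_allow × A = 154.1×2133 = 328700 N.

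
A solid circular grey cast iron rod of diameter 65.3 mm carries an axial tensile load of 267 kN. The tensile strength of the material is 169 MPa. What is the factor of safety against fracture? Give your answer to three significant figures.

n = 2.12

A = πd²/4 = 3349 mm².
σ = F/A = 267000/3349 = 79.73 MPa.
n = 169/79.73 = 2.120.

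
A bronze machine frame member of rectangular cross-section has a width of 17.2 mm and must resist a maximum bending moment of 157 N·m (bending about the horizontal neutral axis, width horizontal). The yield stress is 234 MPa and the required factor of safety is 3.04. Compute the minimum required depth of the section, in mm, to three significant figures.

σ_allow = 234/3.04 = 76.97 MPa.
For a rectangular section σ = 6M/(bh²), so h² = 6M/(b σ_allow) = 6×157000/(17.2×76.97) = 711.5 mm².
h = 26.67 mm.

h = 26.7 mm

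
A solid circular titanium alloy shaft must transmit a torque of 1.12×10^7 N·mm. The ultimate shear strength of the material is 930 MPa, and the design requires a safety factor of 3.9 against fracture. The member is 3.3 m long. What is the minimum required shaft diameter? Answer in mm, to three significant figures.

Allowable shear stress τ_allow = 930/3.9 = 238.5 MPa.
For a solid shaft τ = 16T/(πd³), so d³ = 16T/(π τ_allow) = 16×1.1200×10^7/(π×238.5) = 239200 mm³.
d = (239200)^(1/3) = 62.08 mm.

d = 62.1 mm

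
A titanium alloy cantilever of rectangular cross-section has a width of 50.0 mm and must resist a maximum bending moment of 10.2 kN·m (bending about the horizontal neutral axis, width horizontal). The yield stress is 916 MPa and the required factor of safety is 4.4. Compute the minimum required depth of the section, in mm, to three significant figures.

σ_allow = 916/4.4 = 208.2 MPa.
For a rectangular section σ = 6M/(bh²), so h² = 6M/(b σ_allow) = 6×1.0200×10^7/(50.0×208.2) = 5879 mm².
h = 76.68 mm.

h = 76.7 mm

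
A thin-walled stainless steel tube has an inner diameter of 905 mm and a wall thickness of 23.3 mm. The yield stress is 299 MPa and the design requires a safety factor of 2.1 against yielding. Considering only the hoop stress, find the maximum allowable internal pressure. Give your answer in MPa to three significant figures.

σ_allow = 299/2.1 = 142.4 MPa.
σ_h = pD/(2t) → p_allow = 2σ_allow t/D = 2×142.4×23.3/905 = 7.331 MPa.

p_allow = 7.33 MPa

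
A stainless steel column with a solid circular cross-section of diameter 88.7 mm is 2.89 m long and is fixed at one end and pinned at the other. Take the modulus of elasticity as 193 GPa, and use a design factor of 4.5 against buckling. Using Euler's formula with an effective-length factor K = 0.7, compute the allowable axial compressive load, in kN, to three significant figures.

I = πd⁴/64 = π×88.7⁴/64 = 3.039×10^6 mm⁴.
Effective length L_e = KL = 0.7×2.89 m = 2023 mm.
Euler critical load P_cr = π²EI/L_e² = π²×193000×3.039×10^6/2023² = 1.414×10^6 N.
P_allow = P_cr/n = 1.414×10^6/4.5 = 314300 N.

P_allow = 314 kN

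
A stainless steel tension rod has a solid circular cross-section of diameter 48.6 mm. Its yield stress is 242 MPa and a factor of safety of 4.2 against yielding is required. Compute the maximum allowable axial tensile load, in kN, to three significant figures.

F_allow = 107 kN

σ_allow = 242/4.2 = 57.62 MPa.
A = πd²/4 = π×48.6²/4 = 1855 mm².
F_allow = σ_allow × A = 57.62×1855 = 106900 N.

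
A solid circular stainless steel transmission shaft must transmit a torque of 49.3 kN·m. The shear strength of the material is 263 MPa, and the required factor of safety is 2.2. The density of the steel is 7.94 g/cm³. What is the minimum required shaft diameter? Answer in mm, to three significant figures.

Allowable shear stress τ_allow = 263/2.2 = 119.5 MPa.
For a solid shaft τ = 16T/(πd³), so d³ = 16T/(π τ_allow) = 16×4.9300×10^7/(π×119.5) = 2.100×10^6 mm³.
d = (2.100×10^6)^(1/3) = 128.1 mm.

d = 128 mm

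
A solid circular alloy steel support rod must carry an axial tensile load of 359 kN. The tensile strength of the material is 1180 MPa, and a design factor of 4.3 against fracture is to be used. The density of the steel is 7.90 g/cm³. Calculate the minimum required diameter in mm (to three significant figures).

Allowable stress σ_allow = 1180/4.3 = 274.4 MPa.
Required area A = F/σ_allow = 359000/274.4 = 1308 mm².
A = πd²/4 → d = √(4A/π) = 40.81 mm.

d = 40.8 mm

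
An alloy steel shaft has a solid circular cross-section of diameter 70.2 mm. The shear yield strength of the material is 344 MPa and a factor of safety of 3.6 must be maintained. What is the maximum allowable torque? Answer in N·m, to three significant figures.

T_allow = 6490 N·m

τ_allow = 344/3.6 = 95.56 MPa.
For a solid shaft T_allow = τ_allow·πd³/16; πd³/16 = π×70.2³/16 = 67930 mm³.
T_allow = 95.56×67930 = 6.491×10^6 N·mm = 6491 N·m.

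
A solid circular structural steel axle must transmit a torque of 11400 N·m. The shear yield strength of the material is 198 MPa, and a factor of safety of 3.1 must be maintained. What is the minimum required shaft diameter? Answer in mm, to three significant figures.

Allowable shear stress τ_allow = 198/3.1 = 63.87 MPa.
For a solid shaft τ = 16T/(πd³), so d³ = 16T/(π τ_allow) = 16×1.1400×10^7/(π×63.87) = 909000 mm³.
d = (909000)^(1/3) = 96.87 mm.

d = 96.9 mm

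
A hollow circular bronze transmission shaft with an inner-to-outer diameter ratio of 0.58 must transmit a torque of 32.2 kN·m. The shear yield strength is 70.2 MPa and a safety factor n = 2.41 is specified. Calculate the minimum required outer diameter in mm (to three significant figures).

τ_allow = 70.2/2.41 = 29.13 MPa.
For a hollow shaft τ = 16T/[πd_o³(1−k⁴)] with k = 0.58, so 1−k⁴ = 0.8868.
d_o³ = 16T/[π τ_allow (1−k⁴)] = 16×3.2200×10^7/(π×29.13×0.8868) = 6.348×10^6 mm³.
d_o = 185.2 mm.

d_o = 185 mm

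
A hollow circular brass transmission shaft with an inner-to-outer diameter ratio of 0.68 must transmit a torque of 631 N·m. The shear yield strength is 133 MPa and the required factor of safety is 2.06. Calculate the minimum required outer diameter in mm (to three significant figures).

τ_allow = 133/2.06 = 64.56 MPa.
For a hollow shaft τ = 16T/[πd_o³(1−k⁴)] with k = 0.68, so 1−k⁴ = 0.7862.
d_o³ = 16T/[π τ_allow (1−k⁴)] = 16×631000/(π×64.56×0.7862) = 63310 mm³.
d_o = 39.86 mm.

d_o = 39.9 mm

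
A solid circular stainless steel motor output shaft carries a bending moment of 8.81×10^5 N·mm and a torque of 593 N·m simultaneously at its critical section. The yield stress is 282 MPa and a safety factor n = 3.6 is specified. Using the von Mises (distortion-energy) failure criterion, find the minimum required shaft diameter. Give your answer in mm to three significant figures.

d = 51.0 mm

σ_allow = σ_y/n = 282/3.6 = 78.33 MPa.
For a solid shaft σ_b = 32M/(πd³) and τ = 16T/(πd³), so the von Mises stress is σ' = (16/πd³)·√(4M²+3T²).
√(4M²+3T²) = √(4×(881000)² + 3×(593000)²) = 2.040×10^6 N·mm.
d³ = 16×2.040×10^6/(π×78.33) = 132600 mm³.
d = 50.99 mm.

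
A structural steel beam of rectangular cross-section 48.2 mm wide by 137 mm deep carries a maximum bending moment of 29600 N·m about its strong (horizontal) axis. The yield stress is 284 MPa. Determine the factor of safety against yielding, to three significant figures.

Section modulus S = bh²/6 = 48.2×137²/6 = 150800 mm³.
σ = M/S = 2.9600×10^7/150800 = 196.3 MPa.
n = 284/196.3 = 1.447.

n = 1.45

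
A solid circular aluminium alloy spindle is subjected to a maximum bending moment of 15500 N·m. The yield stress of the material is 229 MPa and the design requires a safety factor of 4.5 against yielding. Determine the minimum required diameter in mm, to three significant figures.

σ_allow = 229/4.5 = 50.89 MPa.
For a solid circular section σ = 32M/(πd³), so d³ = 32M/(π σ_allow) = 32×1.5500×10^7/(π×50.89) = 3.102×10^6 mm³.
d = 145.8 mm.

d = 146 mm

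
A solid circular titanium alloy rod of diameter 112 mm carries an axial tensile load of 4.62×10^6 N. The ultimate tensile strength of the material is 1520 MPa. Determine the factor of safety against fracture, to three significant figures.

A = πd²/4 = 9852 mm².
σ = F/A = 4620000/9852 = 468.9 MPa.
n = 1520/468.9 = 3.241.

n = 3.24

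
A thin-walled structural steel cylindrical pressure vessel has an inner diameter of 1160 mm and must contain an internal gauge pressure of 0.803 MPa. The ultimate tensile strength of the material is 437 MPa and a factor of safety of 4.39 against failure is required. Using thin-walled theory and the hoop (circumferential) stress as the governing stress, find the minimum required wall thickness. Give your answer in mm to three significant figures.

t = 4.68 mm

σ_allow = 437/4.39 = 99.54 MPa.
Hoop stress σ_h = pD/(2t), so t = pD/(2σ_allow) = 0.803×1160/(2×99.54) = 4.679 mm.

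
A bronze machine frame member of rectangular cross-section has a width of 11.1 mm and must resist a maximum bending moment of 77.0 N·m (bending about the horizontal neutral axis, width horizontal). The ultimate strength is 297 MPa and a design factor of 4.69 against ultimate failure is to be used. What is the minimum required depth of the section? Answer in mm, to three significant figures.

h = 25.6 mm

σ_allow = 297/4.69 = 63.33 MPa.
For a rectangular section σ = 6M/(bh²), so h² = 6M/(b σ_allow) = 6×77000/(11.1×63.33) = 657.3 mm².
h = 25.64 mm.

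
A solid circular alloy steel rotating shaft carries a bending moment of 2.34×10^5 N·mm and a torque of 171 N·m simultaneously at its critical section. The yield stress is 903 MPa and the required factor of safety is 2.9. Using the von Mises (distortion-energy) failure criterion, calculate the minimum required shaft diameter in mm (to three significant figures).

d = 20.8 mm

σ_allow = σ_y/n = 903/2.9 = 311.4 MPa.
For a solid shaft σ_b = 32M/(πd³) and τ = 16T/(πd³), so the von Mises stress is σ' = (16/πd³)·√(4M²+3T²).
√(4M²+3T²) = √(4×(234000)² + 3×(171000)²) = 553800 N·mm.
d³ = 16×553800/(π×311.4) = 9059 mm³.
d = 20.85 mm.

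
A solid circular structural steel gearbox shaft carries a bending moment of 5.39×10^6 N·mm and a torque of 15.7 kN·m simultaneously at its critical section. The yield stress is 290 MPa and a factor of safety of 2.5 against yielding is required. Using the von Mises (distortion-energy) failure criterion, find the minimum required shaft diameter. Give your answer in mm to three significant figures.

d = 109 mm

σ_allow = σ_y/n = 290/2.5 = 116.0 MPa.
For a solid shaft σ_b = 32M/(πd³) and τ = 16T/(πd³), so the von Mises stress is σ' = (16/πd³)·√(4M²+3T²).
√(4M²+3T²) = √(4×(5.390×10^6)² + 3×(1.570×10^7)²) = 2.925×10^7 N·mm.
d³ = 16×2.925×10^7/(π×116.0) = 1.284×10^6 mm³.
d = 108.7 mm.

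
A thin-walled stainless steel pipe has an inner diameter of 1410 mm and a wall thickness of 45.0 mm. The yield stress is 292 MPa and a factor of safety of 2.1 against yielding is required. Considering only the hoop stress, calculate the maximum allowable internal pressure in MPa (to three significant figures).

σ_allow = 292/2.1 = 139.0 MPa.
σ_h = pD/(2t) → p_allow = 2σ_allow t/D = 2×139.0×45.0/1410 = 8.875 MPa.

p_allow = 8.88 MPa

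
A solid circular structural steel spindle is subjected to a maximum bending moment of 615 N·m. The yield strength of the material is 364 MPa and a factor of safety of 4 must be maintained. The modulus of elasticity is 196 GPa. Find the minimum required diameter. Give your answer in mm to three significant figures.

d = 41.0 mm

σ_allow = 364/4 = 91.00 MPa.
For a solid circular section σ = 32M/(πd³), so d³ = 32M/(π σ_allow) = 32×615000/(π×91.00) = 68840 mm³.
d = 40.98 mm.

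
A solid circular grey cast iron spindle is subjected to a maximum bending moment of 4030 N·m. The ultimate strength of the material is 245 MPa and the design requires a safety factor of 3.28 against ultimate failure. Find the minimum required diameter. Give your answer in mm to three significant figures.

d = 81.9 mm

σ_allow = 245/3.28 = 74.70 MPa.
For a solid circular section σ = 32M/(πd³), so d³ = 32M/(π σ_allow) = 32×4030000/(π×74.70) = 549600 mm³.
d = 81.91 mm.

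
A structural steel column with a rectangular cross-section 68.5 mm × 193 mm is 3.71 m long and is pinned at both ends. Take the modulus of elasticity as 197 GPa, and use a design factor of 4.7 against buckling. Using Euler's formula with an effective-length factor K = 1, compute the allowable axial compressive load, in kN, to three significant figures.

Buckling occurs about the weak axis: I_min = h·b³/12 = 193×68.5³/12 = 5.169×10^6 mm⁴ (b = 68.5 mm is the smaller dimension).
Effective length L_e = KL = 1×3.71 m = 3710 mm.
Euler critical load P_cr = π²EI/L_e² = π²×197000×5.169×10^6/3710² = 730200 N.
P_allow = P_cr/n = 730200/4.7 = 155400 N.

P_allow = 155 kN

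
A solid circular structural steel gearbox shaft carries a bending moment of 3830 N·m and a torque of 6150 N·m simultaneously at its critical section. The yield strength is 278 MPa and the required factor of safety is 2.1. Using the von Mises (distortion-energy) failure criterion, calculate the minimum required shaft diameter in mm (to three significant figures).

σ_allow = σ_y/n = 278/2.1 = 132.4 MPa.
For a solid shaft σ_b = 32M/(πd³) and τ = 16T/(πd³), so the von Mises stress is σ' = (16/πd³)·√(4M²+3T²).
√(4M²+3T²) = √(4×(3.830×10^6)² + 3×(6.150×10^6)²) = 1.312×10^7 N·mm.
d³ = 16×1.312×10^7/(π×132.4) = 504800 mm³.
d = 79.62 mm.

d = 79.6 mm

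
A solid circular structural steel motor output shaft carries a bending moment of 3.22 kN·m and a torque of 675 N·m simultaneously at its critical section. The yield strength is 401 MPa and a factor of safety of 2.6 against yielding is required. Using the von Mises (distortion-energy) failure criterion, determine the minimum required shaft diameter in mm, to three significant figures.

d = 60.0 mm

σ_allow = σ_y/n = 401/2.6 = 154.2 MPa.
For a solid shaft σ_b = 32M/(πd³) and τ = 16T/(πd³), so the von Mises stress is σ' = (16/πd³)·√(4M²+3T²).
√(4M²+3T²) = √(4×(3.220×10^6)² + 3×(675000)²) = 6.545×10^6 N·mm.
d³ = 16×6.545×10^6/(π×154.2) = 216100 mm³.
d = 60.01 mm.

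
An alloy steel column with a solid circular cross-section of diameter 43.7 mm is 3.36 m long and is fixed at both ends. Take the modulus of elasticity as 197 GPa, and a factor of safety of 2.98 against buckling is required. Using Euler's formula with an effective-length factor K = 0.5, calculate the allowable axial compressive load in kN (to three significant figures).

I = πd⁴/64 = π×43.7⁴/64 = 179000 mm⁴.
Effective length L_e = KL = 0.5×3.36 m = 1680 mm.
Euler critical load P_cr = π²EI/L_e² = π²×197000×179000/1680² = 123300 N.
P_allow = P_cr/n = 123300/2.98 = 41380 N.

P_allow = 41.4 kN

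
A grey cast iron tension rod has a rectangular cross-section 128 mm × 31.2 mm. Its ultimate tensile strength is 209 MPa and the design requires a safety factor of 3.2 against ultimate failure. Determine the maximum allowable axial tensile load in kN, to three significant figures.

F_allow = 261 kN

σ_allow = 209/3.2 = 65.31 MPa.
A = 128×31.2 = 3994 mm².
F_allow = σ_allow × A = 65.31×3994 = 260800 N.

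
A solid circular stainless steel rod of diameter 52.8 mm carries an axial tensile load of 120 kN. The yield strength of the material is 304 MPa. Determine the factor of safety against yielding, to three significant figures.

n = 5.55

A = πd²/4 = 2190 mm².
σ = F/A = 120000/2190 = 54.81 MPa.
n = 304/54.81 = 5.547.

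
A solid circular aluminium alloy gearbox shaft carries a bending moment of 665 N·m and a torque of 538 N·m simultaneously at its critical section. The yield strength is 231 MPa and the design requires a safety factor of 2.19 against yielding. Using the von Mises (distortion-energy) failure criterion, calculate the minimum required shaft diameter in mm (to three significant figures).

σ_allow = σ_y/n = 231/2.19 = 105.5 MPa.
For a solid shaft σ_b = 32M/(πd³) and τ = 16T/(πd³), so the von Mises stress is σ' = (16/πd³)·√(4M²+3T²).
√(4M²+3T²) = √(4×(665000)² + 3×(538000)²) = 1.624×10^6 N·mm.
d³ = 16×1.624×10^6/(π×105.5) = 78410 mm³.
d = 42.80 mm.

d = 42.8 mm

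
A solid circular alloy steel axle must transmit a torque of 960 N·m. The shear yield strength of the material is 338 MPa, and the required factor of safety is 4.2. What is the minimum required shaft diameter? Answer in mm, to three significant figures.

d = 39.3 mm

Allowable shear stress τ_allow = 338/4.2 = 80.48 MPa.
For a solid shaft τ = 16T/(πd³), so d³ = 16T/(π τ_allow) = 16×960000/(π×80.48) = 60750 mm³.
d = (60750)^(1/3) = 39.31 mm.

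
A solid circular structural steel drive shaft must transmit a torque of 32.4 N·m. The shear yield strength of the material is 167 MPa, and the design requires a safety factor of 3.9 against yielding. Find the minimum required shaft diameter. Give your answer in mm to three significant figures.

d = 15.7 mm

Allowable shear stress τ_allow = 167/3.9 = 42.82 MPa.
For a solid shaft τ = 16T/(πd³), so d³ = 16T/(π τ_allow) = 16×32400/(π×42.82) = 3854 mm³.
d = (3854)^(1/3) = 15.68 mm.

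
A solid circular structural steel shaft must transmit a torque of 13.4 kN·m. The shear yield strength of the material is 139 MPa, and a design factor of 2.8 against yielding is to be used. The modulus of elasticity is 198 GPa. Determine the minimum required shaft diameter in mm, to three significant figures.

Allowable shear stress τ_allow = 139/2.8 = 49.64 MPa.
For a solid shaft τ = 16T/(πd³), so d³ = 16T/(π τ_allow) = 16×1.3400×10^7/(π×49.64) = 1.375×10^6 mm³.
d = (1.375×10^6)^(1/3) = 111.2 mm.

d = 111 mm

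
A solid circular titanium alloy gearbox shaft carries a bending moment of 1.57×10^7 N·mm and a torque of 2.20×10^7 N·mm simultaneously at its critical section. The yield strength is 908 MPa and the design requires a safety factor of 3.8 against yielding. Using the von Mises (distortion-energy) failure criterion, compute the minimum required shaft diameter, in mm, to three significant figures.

d = 102 mm

σ_allow = σ_y/n = 908/3.8 = 238.9 MPa.
For a solid shaft σ_b = 32M/(πd³) and τ = 16T/(πd³), so the von Mises stress is σ' = (16/πd³)·√(4M²+3T²).
√(4M²+3T²) = √(4×(1.570×10^7)² + 3×(2.200×10^7)²) = 4.938×10^7 N·mm.
d³ = 16×4.938×10^7/(π×238.9) = 1.052×10^6 mm³.
d = 101.7 mm.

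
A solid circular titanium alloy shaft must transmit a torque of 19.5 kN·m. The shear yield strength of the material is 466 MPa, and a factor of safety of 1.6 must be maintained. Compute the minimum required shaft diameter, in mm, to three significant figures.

Allowable shear stress τ_allow = 466/1.6 = 291.2 MPa.
For a solid shaft τ = 16T/(πd³), so d³ = 16T/(π τ_allow) = 16×1.9500×10^7/(π×291.2) = 341000 mm³.
d = (341000)^(1/3) = 69.86 mm.

d = 69.9 mm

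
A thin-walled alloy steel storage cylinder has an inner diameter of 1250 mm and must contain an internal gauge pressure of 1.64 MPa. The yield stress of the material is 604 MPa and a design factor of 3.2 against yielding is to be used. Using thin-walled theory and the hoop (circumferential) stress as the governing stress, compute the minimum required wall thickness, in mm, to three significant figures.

σ_allow = 604/3.2 = 188.8 MPa.
Hoop stress σ_h = pD/(2t), so t = pD/(2σ_allow) = 1.64×1250/(2×188.8) = 5.430 mm.

t = 5.43 mm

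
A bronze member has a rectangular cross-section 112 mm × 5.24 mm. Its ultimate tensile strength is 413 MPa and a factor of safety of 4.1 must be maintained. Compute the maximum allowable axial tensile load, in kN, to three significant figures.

F_allow = 59.1 kN

σ_allow = 413/4.1 = 100.7 MPa.
A = 112×5.24 = 586.9 mm².
F_allow = σ_allow × A = 100.7×586.9 = 59120 N.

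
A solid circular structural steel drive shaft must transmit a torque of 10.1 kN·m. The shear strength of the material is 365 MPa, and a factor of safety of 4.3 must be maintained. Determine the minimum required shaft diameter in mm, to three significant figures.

d = 84.6 mm

Allowable shear stress τ_allow = 365/4.3 = 84.88 MPa.
For a solid shaft τ = 16T/(πd³), so d³ = 16T/(π τ_allow) = 16×1.0100×10^7/(π×84.88) = 606000 mm³.
d = (606000)^(1/3) = 84.62 mm.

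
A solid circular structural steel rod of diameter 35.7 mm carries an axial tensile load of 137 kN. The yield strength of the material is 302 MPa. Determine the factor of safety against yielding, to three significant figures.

n = 2.21

A = πd²/4 = 1001 mm².
σ = F/A = 137000/1001 = 136.9 MPa.
n = 302/136.9 = 2.207.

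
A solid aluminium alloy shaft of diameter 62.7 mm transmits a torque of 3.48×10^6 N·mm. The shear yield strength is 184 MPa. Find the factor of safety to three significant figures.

n = 2.56

τ = 16T/(πd³) = 16×3480000/(π×62.7³) = 71.90 MPa.
n = τ_limit/τ = 184/71.90 = 2.559.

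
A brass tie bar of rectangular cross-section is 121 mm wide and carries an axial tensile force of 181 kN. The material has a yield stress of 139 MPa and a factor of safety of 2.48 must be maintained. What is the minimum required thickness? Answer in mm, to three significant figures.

t = 26.7 mm

σ_allow = 139/2.48 = 56.05 MPa.
Required area A = F/σ_allow = 181000/56.05 = 3229 mm².
t = A/w = 3229/121 = 26.69 mm.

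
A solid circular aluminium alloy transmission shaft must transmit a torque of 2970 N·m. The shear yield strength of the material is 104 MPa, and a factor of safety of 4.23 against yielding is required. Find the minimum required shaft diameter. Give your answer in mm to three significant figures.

Allowable shear stress τ_allow = 104/4.23 = 24.59 MPa.
For a solid shaft τ = 16T/(πd³), so d³ = 16T/(π τ_allow) = 16×2970000/(π×24.59) = 615200 mm³.
d = (615200)^(1/3) = 85.05 mm.

d = 85.1 mm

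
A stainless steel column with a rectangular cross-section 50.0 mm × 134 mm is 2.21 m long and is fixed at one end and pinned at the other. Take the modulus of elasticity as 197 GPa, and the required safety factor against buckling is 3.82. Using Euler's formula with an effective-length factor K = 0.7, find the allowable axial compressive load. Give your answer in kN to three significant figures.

Buckling occurs about the weak axis: I_min = h·b³/12 = 134×50.0³/12 = 1.396×10^6 mm⁴ (b = 50.0 mm is the smaller dimension).
Effective length L_e = KL = 0.7×2.21 m = 1547 mm.
Euler critical load P_cr = π²EI/L_e² = π²×197000×1.396×10^6/1547² = 1.134×10^6 N.
P_allow = P_cr/n = 1.134×10^6/3.82 = 296900 N.

P_allow = 297 kN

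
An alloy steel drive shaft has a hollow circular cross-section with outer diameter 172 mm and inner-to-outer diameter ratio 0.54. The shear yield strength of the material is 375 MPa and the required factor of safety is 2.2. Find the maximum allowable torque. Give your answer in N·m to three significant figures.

τ_allow = 375/2.2 = 170.5 MPa.
For a hollow shaft T_allow = τ_allow·πd_o³(1−k⁴)/16 with 1−k⁴ = 0.9150, so πd_o³(1−k⁴)/16 = 914200 mm³.
T_allow = 170.5×914200 = 1.558×10^8 N·mm = 155800 N·m.

T_allow = 1.56×10^5 N·m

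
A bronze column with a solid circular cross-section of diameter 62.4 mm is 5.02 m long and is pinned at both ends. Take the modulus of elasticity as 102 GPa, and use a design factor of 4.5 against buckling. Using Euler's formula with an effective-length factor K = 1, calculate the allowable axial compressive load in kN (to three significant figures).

I = πd⁴/64 = π×62.4⁴/64 = 744200 mm⁴.
Effective length L_e = KL = 1×5.02 m = 5020 mm.
Euler critical load P_cr = π²EI/L_e² = π²×102000×744200/5020² = 29730 N.
P_allow = P_cr/n = 29730/4.5 = 6607 N.

P_allow = 6.61 kN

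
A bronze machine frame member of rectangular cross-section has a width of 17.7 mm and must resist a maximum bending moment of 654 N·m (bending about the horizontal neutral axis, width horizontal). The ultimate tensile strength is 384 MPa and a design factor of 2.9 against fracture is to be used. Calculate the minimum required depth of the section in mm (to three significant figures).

h = 40.9 mm

σ_allow = 384/2.9 = 132.4 MPa.
For a rectangular section σ = 6M/(bh²), so h² = 6M/(b σ_allow) = 6×654000/(17.7×132.4) = 1674 mm².
h = 40.92 mm.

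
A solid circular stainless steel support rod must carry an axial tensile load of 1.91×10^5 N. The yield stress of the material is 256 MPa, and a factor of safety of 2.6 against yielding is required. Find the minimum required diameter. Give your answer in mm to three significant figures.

Allowable stress σ_allow = 256/2.6 = 98.46 MPa.
Required area A = F/σ_allow = 191000/98.46 = 1940 mm².
A = πd²/4 → d = √(4A/π) = 49.70 mm.

d = 49.7 mm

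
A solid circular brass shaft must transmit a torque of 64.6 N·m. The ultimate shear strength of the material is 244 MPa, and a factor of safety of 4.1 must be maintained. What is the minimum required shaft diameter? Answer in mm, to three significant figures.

Allowable shear stress τ_allow = 244/4.1 = 59.51 MPa.
For a solid shaft τ = 16T/(πd³), so d³ = 16T/(π τ_allow) = 16×64600/(π×59.51) = 5528 mm³.
d = (5528)^(1/3) = 17.68 mm.

d = 17.7 mm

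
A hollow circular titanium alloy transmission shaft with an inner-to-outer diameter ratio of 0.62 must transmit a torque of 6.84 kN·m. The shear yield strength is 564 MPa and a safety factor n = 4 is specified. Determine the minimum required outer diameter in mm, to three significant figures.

d_o = 66.2 mm

τ_allow = 564/4 = 141.0 MPa.
For a hollow shaft τ = 16T/[πd_o³(1−k⁴)] with k = 0.62, so 1−k⁴ = 0.8522.
d_o³ = 16T/[π τ_allow (1−k⁴)] = 16×6840000/(π×141.0×0.8522) = 289900 mm³.
d_o = 66.18 mm.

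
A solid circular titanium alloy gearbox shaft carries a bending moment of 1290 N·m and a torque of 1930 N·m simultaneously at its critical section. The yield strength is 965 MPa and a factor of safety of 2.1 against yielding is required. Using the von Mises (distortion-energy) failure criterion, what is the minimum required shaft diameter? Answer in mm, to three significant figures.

d = 36.0 mm

σ_allow = σ_y/n = 965/2.1 = 459.5 MPa.
For a solid shaft σ_b = 32M/(πd³) and τ = 16T/(πd³), so the von Mises stress is σ' = (16/πd³)·√(4M²+3T²).
√(4M²+3T²) = √(4×(1.290×10^6)² + 3×(1.930×10^6)²) = 4.223×10^6 N·mm.
d³ = 16×4.223×10^6/(π×459.5) = 46800 mm³.
d = 36.04 mm.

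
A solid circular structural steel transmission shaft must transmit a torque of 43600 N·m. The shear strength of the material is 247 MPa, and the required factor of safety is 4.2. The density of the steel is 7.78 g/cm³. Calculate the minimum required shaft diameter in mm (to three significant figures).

d = 156 mm

Allowable shear stress τ_allow = 247/4.2 = 58.81 MPa.
For a solid shaft τ = 16T/(πd³), so d³ = 16T/(π τ_allow) = 16×4.3600×10^7/(π×58.81) = 3.776×10^6 mm³.
d = (3.776×10^6)^(1/3) = 155.7 mm.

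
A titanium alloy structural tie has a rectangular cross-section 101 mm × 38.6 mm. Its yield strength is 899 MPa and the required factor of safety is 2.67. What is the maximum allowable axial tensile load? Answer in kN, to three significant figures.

σ_allow = 899/2.67 = 336.7 MPa.
A = 101×38.6 = 3899 mm².
F_allow = σ_allow × A = 336.7×3899 = 1.313×10^6 N.

F_allow = 1310 kN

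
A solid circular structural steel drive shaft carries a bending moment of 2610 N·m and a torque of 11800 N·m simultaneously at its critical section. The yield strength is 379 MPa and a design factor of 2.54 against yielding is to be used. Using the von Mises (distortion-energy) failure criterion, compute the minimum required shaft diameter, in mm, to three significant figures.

d = 89.6 mm

σ_allow = σ_y/n = 379/2.54 = 149.2 MPa.
For a solid shaft σ_b = 32M/(πd³) and τ = 16T/(πd³), so the von Mises stress is σ' = (16/πd³)·√(4M²+3T²).
√(4M²+3T²) = √(4×(2.610×10^6)² + 3×(1.180×10^7)²) = 2.109×10^7 N·mm.
d³ = 16×2.109×10^7/(π×149.2) = 720000 mm³.
d = 89.63 mm.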